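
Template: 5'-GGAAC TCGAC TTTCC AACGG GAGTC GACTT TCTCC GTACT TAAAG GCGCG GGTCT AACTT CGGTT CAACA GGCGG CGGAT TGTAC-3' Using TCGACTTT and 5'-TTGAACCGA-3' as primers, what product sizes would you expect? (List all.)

63 bp, 45 bp

The forward primer TCGACTTT matches the top strand at positions 6–13, 24–31.
The reverse primer's reverse complement is TCGGTTCAA, matching at positions 60–68.
Each forward site pairs with the reverse site to give a product ending at position 68: sizes 63, 45 bp.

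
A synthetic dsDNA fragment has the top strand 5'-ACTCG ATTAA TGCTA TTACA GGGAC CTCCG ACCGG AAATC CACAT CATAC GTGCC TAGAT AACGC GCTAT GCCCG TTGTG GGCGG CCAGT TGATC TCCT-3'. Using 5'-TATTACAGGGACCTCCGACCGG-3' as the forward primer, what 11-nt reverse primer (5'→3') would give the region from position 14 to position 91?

5'-AACTGGCCGCC-3'

The product's 3' end on the top strand is position 91.
The reverse primer anneals to the top strand over positions 81–91, i.e. to GGCGGCCAGTT.
Its sequence written 5'→3' is the reverse complement: AACTGGCCGCC.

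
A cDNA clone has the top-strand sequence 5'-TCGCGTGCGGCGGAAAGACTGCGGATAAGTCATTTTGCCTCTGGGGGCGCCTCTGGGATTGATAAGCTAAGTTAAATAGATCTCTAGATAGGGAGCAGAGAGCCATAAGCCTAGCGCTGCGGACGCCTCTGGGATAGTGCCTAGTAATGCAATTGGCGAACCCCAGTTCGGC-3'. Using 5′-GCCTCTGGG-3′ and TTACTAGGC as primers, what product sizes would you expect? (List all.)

The forward primer GCCTCTGGG matches the top strand at positions 37–45, 49–57, 125–133.
The reverse primer's reverse complement is GCCTAGTAA, matching at positions 139–147.
Each forward site pairs with the reverse site to give a product ending at position 147: sizes 111, 99, 23 bp.

111 bp, 99 bp, 23 bp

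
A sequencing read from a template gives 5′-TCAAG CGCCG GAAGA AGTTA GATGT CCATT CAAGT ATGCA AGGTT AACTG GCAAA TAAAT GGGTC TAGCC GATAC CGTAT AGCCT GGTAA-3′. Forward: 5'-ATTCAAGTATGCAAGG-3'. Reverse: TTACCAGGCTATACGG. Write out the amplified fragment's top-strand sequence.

5'-ATTCAAGTATGCAAGGTTAACTGGCAAATAAATGGGTCTAGCCGATACCGTATAGCCTGGTAA-3'

Scanning the template, ATTCAAGTATGCAAGG occurs at positions 28–43; this primer anneals to the bottom strand there with its 3' end pointing downstream.
Taking the reverse complement of TTACCAGGCTATACGG gives CCGTATAGCCTGGTAA, found at positions 75–90 on the template; the primer anneals here to the top strand with its 3' end pointing upstream.
The product is the template from position 28 through 90 (63 bp).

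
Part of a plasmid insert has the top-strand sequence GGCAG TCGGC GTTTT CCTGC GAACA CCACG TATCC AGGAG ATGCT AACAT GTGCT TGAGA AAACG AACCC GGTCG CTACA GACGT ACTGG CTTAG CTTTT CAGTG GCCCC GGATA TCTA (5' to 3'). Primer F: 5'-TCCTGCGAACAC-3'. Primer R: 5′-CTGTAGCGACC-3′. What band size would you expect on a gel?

67 bp

Scanning the template, TCCTGCGAACAC occurs at positions 15–26; this primer anneals to the bottom strand there with its 3' end pointing downstream.
Taking the reverse complement of CTGTAGCGACC gives GGTCGCTACAG, found at positions 71–81 on the template; the primer anneals here to the top strand with its 3' end pointing upstream.
Product length = (reverse-primer end) − (forward-primer start) + 1 = 81 − 15 + 1 = 67 bp.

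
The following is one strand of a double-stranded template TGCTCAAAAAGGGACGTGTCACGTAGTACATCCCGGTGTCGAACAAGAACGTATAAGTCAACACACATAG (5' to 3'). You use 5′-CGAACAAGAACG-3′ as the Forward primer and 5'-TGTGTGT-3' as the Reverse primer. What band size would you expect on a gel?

Scanning the template, CGAACAAGAACG occurs at positions 40–51; this primer anneals to the bottom strand there with its 3' end pointing downstream.
Taking the reverse complement of TGTGTGT gives ACACACA, found at positions 61–67 on the template; the primer anneals here to the top strand with its 3' end pointing upstream.
Product length = (reverse-primer end) − (forward-primer start) + 1 = 67 − 40 + 1 = 28 bp.

28 bp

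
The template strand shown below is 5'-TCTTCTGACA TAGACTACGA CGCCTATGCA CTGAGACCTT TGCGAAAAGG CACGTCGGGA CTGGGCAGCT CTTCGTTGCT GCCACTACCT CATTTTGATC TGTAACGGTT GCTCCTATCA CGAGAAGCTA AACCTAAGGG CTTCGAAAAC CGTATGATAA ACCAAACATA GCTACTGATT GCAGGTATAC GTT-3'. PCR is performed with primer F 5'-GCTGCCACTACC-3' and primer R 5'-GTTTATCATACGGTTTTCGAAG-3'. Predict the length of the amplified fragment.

Scanning the template, GCTGCCACTACC occurs at positions 78–89; this primer anneals to the bottom strand there with its 3' end pointing downstream.
Taking the reverse complement of GTTTATCATACGGTTTTCGAAG gives CTTCGAAAACCGTATGATAAAC, found at positions 141–162 on the template; the primer anneals here to the top strand with its 3' end pointing upstream.
Amplicon spans positions 78–162: 85 bp.

85 bp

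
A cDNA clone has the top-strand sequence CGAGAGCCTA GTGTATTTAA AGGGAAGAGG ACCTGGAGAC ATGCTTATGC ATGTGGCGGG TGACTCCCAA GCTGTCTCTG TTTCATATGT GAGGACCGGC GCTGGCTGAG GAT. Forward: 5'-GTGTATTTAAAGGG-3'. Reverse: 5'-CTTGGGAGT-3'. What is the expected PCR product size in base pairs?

61 bp

The forward primer matches the template at positions 11–24.
Reverse complement of the reverse primer: ACTCCCAAG. This occurs on the top strand at positions 63–71.
The product runs from position 11 to position 71, so its length is 71 − 11 + 1 = 61 bp.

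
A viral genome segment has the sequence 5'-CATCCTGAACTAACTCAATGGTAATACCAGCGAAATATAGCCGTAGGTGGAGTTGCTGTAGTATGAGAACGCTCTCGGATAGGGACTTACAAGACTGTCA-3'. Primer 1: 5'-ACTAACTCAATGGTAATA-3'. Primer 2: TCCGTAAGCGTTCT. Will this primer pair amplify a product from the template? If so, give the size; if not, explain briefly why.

Primer 2 (TCCGTAAGCGTTCT) does not match the top strand, and its reverse complement AGAACGCTTACGGA does not match either.
With no annealing site for primer 2, no amplification occurs.

No product — primer 2 has no binding site in the template.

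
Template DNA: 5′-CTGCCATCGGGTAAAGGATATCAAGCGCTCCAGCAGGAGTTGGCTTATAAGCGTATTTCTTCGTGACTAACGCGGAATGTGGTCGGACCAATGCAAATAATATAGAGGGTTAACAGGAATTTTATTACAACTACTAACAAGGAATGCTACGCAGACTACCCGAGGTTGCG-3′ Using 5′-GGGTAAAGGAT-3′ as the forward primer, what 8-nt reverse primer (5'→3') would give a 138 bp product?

The forward primer binds at positions 9–19, so a 138 bp product ends at position 9 + 138 − 1 = 146.
The reverse primer anneals to the top strand over positions 139–146, i.e. to AAGGAATG.
Its sequence written 5'→3' is the reverse complement: CATTCCTT.

5'-CATTCCTT-3'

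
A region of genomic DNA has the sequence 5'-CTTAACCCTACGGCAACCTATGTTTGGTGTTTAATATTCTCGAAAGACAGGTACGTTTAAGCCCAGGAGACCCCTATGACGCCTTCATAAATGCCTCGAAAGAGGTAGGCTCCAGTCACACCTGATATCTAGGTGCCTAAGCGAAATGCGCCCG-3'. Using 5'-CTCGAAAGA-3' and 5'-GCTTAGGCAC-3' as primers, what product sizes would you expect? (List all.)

104 bp, 48 bp

The forward primer CTCGAAAGA matches the top strand at positions 39–47, 95–103.
The reverse primer's reverse complement is GTGCCTAAGC, matching at positions 133–142.
Each forward site pairs with the reverse site to give a product ending at position 142: sizes 104, 48 bp.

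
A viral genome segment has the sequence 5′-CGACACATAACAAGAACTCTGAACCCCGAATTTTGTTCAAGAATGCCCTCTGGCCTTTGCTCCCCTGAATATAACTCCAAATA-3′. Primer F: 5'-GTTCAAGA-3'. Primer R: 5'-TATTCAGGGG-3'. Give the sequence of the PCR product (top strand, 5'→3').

Scanning the template, GTTCAAGA occurs at positions 35–42; this primer anneals to the bottom strand there with its 3' end pointing downstream.
Taking the reverse complement of TATTCAGGGG gives CCCCTGAATA, found at positions 62–71 on the template; the primer anneals here to the top strand with its 3' end pointing upstream.
The product is the template from position 35 through 71 (37 bp).

5'-GTTCAAGAATGCCCTCTGGCCTTTGCTCCCCTGAATA-3'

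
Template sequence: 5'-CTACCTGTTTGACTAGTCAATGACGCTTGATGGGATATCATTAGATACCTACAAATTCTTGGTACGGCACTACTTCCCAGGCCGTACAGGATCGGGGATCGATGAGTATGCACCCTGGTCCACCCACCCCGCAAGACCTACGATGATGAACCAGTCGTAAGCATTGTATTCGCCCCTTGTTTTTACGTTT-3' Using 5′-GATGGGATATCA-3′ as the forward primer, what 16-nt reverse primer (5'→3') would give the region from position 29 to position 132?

The product's 3' end on the top strand is position 132.
The reverse primer anneals to the top strand over positions 117–132, i.e. to GGTCCACCCACCCCGC.
Its sequence written 5'→3' is the reverse complement: GCGGGGTGGGTGGACC.

5'-GCGGGGTGGGTGGACC-3'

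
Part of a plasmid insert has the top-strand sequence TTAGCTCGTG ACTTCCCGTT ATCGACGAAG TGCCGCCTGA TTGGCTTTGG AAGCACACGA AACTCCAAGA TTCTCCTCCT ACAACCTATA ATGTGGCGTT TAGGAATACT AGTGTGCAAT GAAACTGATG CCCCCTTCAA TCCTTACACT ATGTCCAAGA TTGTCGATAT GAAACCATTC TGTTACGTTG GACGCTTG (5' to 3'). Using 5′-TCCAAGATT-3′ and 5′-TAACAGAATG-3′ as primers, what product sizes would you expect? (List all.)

122 bp, 32 bp

The forward primer TCCAAGATT matches the top strand at positions 64–72, 154–162.
The reverse primer's reverse complement is CATTCTGTTA, matching at positions 176–185.
Each forward site pairs with the reverse site to give a product ending at position 185: sizes 122, 32 bp.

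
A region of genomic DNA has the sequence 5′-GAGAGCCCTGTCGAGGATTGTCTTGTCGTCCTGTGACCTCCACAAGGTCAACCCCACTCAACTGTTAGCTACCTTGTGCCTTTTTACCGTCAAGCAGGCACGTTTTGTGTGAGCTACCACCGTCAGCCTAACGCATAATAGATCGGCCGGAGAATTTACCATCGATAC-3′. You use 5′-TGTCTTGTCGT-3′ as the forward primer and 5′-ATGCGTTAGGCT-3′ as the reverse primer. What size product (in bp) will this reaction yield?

Forward primer TGTCTTGTCGT is found on the top strand at positions 19–29.
Taking the reverse complement of ATGCGTTAGGCT gives AGCCTAACGCAT, found at positions 125–136 on the template; the primer anneals here to the top strand with its 3' end pointing upstream.
The product runs from position 19 to position 136, so its length is 136 − 19 + 1 = 118 bp.

118 bp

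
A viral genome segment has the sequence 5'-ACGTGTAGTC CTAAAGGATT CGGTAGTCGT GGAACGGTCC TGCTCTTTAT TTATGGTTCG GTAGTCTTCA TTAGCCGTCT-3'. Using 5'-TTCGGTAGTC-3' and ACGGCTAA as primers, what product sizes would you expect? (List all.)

The forward primer TTCGGTAGTC matches the top strand at positions 19–28, 57–66.
The reverse primer's reverse complement is TTAGCCGT, matching at positions 71–78.
Each forward site pairs with the reverse site to give a product ending at position 78: sizes 60, 22 bp.

60 bp, 22 bp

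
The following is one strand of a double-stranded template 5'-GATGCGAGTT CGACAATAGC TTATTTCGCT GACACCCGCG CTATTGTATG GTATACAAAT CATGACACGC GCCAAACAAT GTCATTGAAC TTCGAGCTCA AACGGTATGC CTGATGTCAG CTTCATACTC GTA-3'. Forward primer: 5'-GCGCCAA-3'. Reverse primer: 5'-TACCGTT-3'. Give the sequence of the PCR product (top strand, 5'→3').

5'-GCGCCAAACAATGTCATTGAACTTCGAGCTCAAACGGTA-3'

The forward primer matches the template at positions 69–75.
Reverse complement of the reverse primer: AACGGTA. This occurs on the top strand at positions 101–107.
The product is the template from position 69 through 107 (39 bp).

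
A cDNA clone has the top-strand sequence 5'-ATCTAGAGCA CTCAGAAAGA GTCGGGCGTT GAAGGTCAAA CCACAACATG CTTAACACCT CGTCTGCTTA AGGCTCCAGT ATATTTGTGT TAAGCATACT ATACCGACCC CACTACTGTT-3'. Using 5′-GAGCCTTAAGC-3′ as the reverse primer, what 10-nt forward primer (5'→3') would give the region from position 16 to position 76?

The reverse primer's reverse complement GCTTAAGGCTC matches the template at positions 66–76; the product starts at position 16.
The forward primer is identical to the top strand over positions 16–25: AAAGAGTCGG.

5'-AAAGAGTCGG-3'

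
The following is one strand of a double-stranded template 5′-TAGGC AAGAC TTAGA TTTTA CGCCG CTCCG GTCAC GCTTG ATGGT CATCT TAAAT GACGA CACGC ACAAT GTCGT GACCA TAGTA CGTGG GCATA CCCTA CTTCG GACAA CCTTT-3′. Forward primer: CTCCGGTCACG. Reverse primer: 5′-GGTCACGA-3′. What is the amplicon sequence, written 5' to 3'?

Forward primer CTCCGGTCACG is found on the top strand at positions 26–36.
The reverse primer's reverse complement is TCGTGACC, which matches the template at positions 72–79.
The product is the template from position 26 through 79 (54 bp).

5'-CTCCGGTCACGCTTGATGGTCATCTTAAATGACGACACGCACAATGTCGTGACC-3'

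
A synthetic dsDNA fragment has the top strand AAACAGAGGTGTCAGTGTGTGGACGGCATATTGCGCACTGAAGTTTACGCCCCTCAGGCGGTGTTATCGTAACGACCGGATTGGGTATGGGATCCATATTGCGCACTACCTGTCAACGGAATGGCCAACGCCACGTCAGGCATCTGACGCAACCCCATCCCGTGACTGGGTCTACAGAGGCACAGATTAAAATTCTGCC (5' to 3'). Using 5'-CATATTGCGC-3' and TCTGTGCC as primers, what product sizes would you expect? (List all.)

The forward primer CATATTGCGC matches the top strand at positions 27–36, 95–104.
The reverse primer's reverse complement is GGCACAGA, matching at positions 179–186.
Each forward site pairs with the reverse site to give a product ending at position 186: sizes 160, 92 bp.

160 bp, 92 bp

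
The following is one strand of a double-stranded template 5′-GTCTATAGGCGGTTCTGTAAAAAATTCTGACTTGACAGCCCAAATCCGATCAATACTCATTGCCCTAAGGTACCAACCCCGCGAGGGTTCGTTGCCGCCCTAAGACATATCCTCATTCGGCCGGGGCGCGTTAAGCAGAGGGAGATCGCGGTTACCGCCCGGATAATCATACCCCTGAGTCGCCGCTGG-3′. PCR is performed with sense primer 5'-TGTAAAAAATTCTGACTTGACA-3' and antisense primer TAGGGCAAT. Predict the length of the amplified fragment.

52 bp

Forward primer TGTAAAAAATTCTGACTTGACA is found on the top strand at positions 16–37.
Reverse complement of the reverse primer: ATTGCCCTA. This occurs on the top strand at positions 59–67.
Product length = (reverse-primer end) − (forward-primer start) + 1 = 67 − 16 + 1 = 52 bp.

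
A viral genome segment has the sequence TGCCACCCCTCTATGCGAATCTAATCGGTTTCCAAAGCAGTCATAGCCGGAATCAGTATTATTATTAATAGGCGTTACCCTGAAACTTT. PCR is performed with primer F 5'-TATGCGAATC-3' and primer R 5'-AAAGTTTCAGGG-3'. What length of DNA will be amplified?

Scanning the template, TATGCGAATC occurs at positions 12–21; this primer anneals to the bottom strand there with its 3' end pointing downstream.
Taking the reverse complement of AAAGTTTCAGGG gives CCCTGAAACTTT, found at positions 78–89 on the template; the primer anneals here to the top strand with its 3' end pointing upstream.
Product length = (reverse-primer end) − (forward-primer start) + 1 = 89 − 12 + 1 = 78 bp.

78 bp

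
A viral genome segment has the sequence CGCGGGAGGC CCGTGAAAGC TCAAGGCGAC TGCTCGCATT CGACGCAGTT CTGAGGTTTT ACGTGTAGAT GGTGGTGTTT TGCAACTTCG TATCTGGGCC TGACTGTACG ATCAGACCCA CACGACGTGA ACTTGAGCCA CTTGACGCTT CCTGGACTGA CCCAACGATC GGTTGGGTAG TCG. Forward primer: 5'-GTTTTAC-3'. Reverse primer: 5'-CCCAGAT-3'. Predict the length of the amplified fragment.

43 bp

The forward primer matches the template at positions 56–62.
Taking the reverse complement of CCCAGAT gives ATCTGGG, found at positions 92–98 on the template; the primer anneals here to the top strand with its 3' end pointing upstream.
Product length = (reverse-primer end) − (forward-primer start) + 1 = 98 − 56 + 1 = 43 bp.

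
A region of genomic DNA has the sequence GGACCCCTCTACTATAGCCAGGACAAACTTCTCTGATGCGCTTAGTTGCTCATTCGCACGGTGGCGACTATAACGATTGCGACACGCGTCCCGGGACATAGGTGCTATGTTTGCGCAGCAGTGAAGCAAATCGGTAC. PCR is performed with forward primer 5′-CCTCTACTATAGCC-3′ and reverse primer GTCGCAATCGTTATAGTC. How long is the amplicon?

78 bp

Forward primer CCTCTACTATAGCC is found on the top strand at positions 6–19.
Taking the reverse complement of GTCGCAATCGTTATAGTC gives GACTATAACGATTGCGAC, found at positions 66–83 on the template; the primer anneals here to the top strand with its 3' end pointing upstream.
The product runs from position 6 to position 83, so its length is 83 − 6 + 1 = 78 bp.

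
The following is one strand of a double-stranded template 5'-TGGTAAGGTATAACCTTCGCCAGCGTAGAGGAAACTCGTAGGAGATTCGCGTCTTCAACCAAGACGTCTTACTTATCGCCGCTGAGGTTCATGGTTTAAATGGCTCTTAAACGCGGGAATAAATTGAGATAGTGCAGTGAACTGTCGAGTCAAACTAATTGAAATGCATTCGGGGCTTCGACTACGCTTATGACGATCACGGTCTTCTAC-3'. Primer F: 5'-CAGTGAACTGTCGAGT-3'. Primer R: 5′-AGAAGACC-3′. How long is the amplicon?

74 bp

Scanning the template, CAGTGAACTGTCGAGT occurs at positions 135–150; this primer anneals to the bottom strand there with its 3' end pointing downstream.
Taking the reverse complement of AGAAGACC gives GGTCTTCT, found at positions 201–208 on the template; the primer anneals here to the top strand with its 3' end pointing upstream.
Product length = (reverse-primer end) − (forward-primer start) + 1 = 208 − 135 + 1 = 74 bp.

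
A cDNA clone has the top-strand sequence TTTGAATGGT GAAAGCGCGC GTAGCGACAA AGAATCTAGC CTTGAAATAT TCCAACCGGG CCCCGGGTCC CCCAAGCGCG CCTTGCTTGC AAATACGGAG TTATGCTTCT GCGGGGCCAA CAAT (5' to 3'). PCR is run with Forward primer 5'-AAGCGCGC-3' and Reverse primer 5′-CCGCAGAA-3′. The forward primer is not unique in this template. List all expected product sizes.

102 bp, 41 bp

The forward primer AAGCGCGC matches the top strand at positions 13–20, 74–81.
The reverse primer's reverse complement is TTCTGCGG, matching at positions 107–114.
Each forward site pairs with the reverse site to give a product ending at position 114: sizes 102, 41 bp.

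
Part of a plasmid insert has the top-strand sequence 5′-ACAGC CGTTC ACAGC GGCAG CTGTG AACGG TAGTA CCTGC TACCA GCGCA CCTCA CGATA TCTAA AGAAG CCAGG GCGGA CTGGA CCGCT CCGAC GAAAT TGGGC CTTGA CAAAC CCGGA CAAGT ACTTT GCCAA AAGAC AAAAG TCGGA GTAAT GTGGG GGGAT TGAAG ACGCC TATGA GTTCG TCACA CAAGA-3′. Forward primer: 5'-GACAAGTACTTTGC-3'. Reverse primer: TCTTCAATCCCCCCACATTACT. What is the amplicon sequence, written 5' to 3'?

Scanning the template, GACAAGTACTTTGC occurs at positions 119–132; this primer anneals to the bottom strand there with its 3' end pointing downstream.
Reverse complement of the reverse primer: AGTAATGTGGGGGGATTGAAGA. This occurs on the top strand at positions 150–171.
The product is the template from position 119 through 171 (53 bp).

5'-GACAAGTACTTTGCCAAAAGACAAAAGTCGGAGTAATGTGGGGGGATTGAAGA-3'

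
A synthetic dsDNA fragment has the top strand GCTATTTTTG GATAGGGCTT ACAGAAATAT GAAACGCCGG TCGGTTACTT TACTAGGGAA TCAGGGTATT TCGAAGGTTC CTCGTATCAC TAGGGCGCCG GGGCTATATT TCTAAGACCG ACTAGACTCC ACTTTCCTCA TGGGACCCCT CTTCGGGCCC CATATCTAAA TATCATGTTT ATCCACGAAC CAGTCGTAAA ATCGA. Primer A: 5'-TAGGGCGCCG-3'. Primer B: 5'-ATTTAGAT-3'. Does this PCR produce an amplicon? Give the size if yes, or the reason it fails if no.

Primer A (TAGGGCGCCG) matches the top strand at positions 91–100; it acts as a forward primer.
Primer B's reverse complement is ATCTAAAT, matching the top strand at positions 164–171; it acts as a reverse primer.
The 3' ends face each other across positions 91–171, giving an 81 bp product.

Yes — an 81 bp product.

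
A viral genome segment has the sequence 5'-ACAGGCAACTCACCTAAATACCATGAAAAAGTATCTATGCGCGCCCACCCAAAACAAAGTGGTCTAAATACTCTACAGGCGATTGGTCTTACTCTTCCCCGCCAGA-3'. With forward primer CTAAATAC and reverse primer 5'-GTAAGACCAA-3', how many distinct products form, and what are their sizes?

The forward primer CTAAATAC matches the top strand at positions 14–21, 64–71.
The reverse primer's reverse complement is TTGGTCTTAC, matching at positions 83–92.
Each forward site pairs with the reverse site to give a product ending at position 92: sizes 79, 29 bp.

Two products: 79 bp, 29 bp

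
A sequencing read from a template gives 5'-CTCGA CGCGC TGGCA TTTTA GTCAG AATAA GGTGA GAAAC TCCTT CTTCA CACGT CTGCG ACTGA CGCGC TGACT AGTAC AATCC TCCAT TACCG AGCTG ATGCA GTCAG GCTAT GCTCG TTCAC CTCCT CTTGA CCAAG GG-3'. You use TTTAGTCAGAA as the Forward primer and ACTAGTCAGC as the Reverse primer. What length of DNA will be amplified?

62 bp

Forward primer TTTAGTCAGAA is found on the top strand at positions 17–27.
The reverse primer's reverse complement is GCTGACTAGT, which matches the template at positions 69–78.
Product length = (reverse-primer end) − (forward-primer start) + 1 = 78 − 17 + 1 = 62 bp.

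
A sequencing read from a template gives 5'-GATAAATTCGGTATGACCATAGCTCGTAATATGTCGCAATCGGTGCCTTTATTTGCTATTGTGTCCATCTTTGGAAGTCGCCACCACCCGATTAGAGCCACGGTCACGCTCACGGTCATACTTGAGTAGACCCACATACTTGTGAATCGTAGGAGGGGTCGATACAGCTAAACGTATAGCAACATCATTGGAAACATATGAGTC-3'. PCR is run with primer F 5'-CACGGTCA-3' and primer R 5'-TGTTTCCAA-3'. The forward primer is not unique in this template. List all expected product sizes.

The forward primer CACGGTCA matches the top strand at positions 99–106, 111–118.
The reverse primer's reverse complement is TTGGAAACA, matching at positions 188–196.
Each forward site pairs with the reverse site to give a product ending at position 196: sizes 98, 86 bp.

98 bp, 86 bp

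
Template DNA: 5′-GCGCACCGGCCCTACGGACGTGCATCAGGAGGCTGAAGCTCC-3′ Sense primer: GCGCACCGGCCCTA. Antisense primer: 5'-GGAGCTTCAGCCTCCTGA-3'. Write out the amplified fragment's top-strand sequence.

5'-GCGCACCGGCCCTACGGACGTGCATCAGGAGGCTGAAGCTCC-3'

The forward primer matches the template at positions 1–14.
Taking the reverse complement of GGAGCTTCAGCCTCCTGA gives TCAGGAGGCTGAAGCTCC, found at positions 25–42 on the template; the primer anneals here to the top strand with its 3' end pointing upstream.
The product is the template from position 1 through 42 (42 bp).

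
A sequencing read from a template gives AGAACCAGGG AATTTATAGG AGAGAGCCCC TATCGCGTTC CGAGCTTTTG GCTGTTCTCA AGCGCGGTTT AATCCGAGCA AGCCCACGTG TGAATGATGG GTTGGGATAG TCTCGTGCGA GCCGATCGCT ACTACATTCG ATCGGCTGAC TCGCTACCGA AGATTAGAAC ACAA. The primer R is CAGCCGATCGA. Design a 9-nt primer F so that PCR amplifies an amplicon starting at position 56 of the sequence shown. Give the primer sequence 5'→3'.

5'-TCTCAAGCG-3'

The reverse primer's reverse complement TCGATCGGCTG matches the template at positions 138–148; the product starts at position 56.
The forward primer is identical to the top strand over positions 56–64: TCTCAAGCG.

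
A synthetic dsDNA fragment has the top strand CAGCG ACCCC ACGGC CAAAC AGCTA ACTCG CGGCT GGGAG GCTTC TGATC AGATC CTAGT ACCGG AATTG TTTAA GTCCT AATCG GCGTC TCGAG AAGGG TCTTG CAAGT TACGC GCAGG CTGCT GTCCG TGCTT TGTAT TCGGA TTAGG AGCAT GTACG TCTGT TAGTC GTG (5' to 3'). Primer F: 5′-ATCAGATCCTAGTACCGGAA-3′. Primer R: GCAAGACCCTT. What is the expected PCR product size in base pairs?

The forward primer matches the template at positions 48–67.
The reverse primer's reverse complement is AAGGGTCTTGC, which matches the template at positions 96–106.
The product runs from position 48 to position 106, so its length is 106 − 48 + 1 = 59 bp.

59 bp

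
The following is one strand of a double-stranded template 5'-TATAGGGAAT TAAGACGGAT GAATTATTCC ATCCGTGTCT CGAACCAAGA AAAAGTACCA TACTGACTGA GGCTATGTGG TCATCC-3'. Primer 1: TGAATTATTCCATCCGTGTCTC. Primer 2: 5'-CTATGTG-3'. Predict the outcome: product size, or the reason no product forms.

Primer 1 (TGAATTATTCCATCCGTGTCTC) matches the top strand at positions 20–41 (3' end points downstream).
Primer 2 (CTATGTG) also matches the top strand directly, at positions 73–79 — its reverse complement CACATAG is not present.
Both primers anneal to the bottom strand with 3' ends pointing the same way, so neither can prime synthesis back toward the other.

No product — both primers anneal to the same strand and extend in the same direction.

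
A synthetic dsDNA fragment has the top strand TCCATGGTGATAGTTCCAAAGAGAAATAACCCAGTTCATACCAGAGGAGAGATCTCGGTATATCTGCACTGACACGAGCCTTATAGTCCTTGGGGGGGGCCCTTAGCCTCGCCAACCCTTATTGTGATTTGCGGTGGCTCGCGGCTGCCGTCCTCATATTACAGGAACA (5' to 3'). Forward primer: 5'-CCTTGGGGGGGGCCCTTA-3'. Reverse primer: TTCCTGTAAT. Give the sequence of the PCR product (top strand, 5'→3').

Scanning the template, CCTTGGGGGGGGCCCTTA occurs at positions 88–105; this primer anneals to the bottom strand there with its 3' end pointing downstream.
Reverse complement of the reverse primer: ATTACAGGAA. This occurs on the top strand at positions 158–167.
The product is the template from position 88 through 167 (80 bp).

5'-CCTTGGGGGGGGCCCTTAGCCTCGCCAACCCTTATTGTGATTTGCGGTGGCTCGCGGCTGCCGTCCTCATATTACAGGAA-3'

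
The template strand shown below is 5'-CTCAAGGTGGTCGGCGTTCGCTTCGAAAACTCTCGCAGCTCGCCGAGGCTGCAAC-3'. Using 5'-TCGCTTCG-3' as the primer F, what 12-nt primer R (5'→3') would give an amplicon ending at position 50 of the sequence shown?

5'-AGCCTCGGCGAG-3'

The forward primer binds at positions 18–25; the product's 3' end on the top strand is position 50.
The reverse primer anneals to the top strand over positions 39–50, i.e. to CTCGCCGAGGCT.
Its sequence written 5'→3' is the reverse complement: AGCCTCGGCGAG.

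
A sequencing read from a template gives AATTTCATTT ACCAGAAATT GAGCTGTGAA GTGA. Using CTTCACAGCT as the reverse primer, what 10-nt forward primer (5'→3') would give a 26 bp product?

5'-CATTTACCAG-3'

The reverse primer's reverse complement AGCTGTGAAG matches the template at positions 22–31, so the product ends at position 31.
A 26 bp product then starts at position 31 − 26 + 1 = 6.
The forward primer is identical to the top strand there: CATTTACCAG.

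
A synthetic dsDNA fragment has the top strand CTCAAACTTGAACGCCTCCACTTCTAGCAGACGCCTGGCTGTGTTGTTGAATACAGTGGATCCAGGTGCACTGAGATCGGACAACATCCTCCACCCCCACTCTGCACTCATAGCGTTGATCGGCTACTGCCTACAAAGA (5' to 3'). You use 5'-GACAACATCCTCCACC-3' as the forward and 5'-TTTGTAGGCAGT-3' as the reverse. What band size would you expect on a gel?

The forward primer matches the template at positions 80–95.
Taking the reverse complement of TTTGTAGGCAGT gives ACTGCCTACAAA, found at positions 126–137 on the template; the primer anneals here to the top strand with its 3' end pointing upstream.
Amplicon spans positions 80–137: 58 bp.

58 bp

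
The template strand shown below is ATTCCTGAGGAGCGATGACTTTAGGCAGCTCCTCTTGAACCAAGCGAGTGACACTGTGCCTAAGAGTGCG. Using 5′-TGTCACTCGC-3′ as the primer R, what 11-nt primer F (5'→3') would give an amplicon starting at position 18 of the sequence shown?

The reverse primer's reverse complement GCGAGTGACA matches the template at positions 44–53; the product starts at position 18.
The forward primer is identical to the top strand over positions 18–28: ACTTTAGGCAG.

5'-ACTTTAGGCAG-3'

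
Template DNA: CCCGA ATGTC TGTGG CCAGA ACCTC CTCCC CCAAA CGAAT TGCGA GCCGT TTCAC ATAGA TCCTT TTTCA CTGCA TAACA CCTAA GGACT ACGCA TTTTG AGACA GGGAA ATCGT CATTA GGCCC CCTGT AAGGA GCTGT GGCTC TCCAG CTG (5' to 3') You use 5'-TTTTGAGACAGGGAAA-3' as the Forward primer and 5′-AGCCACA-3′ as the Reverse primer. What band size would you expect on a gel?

Forward primer TTTTGAGACAGGGAAA is found on the top strand at positions 96–111.
Taking the reverse complement of AGCCACA gives TGTGGCT, found at positions 138–144 on the template; the primer anneals here to the top strand with its 3' end pointing upstream.
Product length = (reverse-primer end) − (forward-primer start) + 1 = 144 − 96 + 1 = 49 bp.

49 bp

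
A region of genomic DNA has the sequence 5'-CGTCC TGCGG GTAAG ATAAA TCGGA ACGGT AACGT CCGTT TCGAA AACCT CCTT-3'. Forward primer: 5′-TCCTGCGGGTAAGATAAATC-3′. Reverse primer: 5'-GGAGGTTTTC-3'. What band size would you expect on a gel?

Forward primer TCCTGCGGGTAAGATAAATC is found on the top strand at positions 3–22.
The reverse primer's reverse complement is GAAAACCTCC, which matches the template at positions 43–52.
The product runs from position 3 to position 52, so its length is 52 − 3 + 1 = 50 bp.

50 bp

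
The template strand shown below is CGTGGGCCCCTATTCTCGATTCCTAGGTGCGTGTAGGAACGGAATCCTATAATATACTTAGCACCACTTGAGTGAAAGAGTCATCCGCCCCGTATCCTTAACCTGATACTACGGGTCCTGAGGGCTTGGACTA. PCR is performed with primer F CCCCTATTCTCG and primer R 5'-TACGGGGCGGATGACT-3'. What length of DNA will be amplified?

88 bp

The forward primer matches the template at positions 7–18.
The reverse primer's reverse complement is AGTCATCCGCCCCGTA, which matches the template at positions 79–94.
The product runs from position 7 to position 94, so its length is 94 − 7 + 1 = 88 bp.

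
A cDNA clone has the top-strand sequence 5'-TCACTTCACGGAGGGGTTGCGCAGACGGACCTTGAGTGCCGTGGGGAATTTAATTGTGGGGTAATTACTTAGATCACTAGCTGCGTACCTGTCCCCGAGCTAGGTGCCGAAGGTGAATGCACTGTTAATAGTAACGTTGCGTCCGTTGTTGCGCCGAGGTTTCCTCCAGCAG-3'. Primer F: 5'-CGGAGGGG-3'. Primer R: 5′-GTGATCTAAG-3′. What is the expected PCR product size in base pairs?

69 bp

The forward primer matches the template at positions 9–16.
The reverse primer's reverse complement is CTTAGATCAC, which matches the template at positions 68–77.
The product runs from position 9 to position 77, so its length is 77 − 9 + 1 = 69 bp.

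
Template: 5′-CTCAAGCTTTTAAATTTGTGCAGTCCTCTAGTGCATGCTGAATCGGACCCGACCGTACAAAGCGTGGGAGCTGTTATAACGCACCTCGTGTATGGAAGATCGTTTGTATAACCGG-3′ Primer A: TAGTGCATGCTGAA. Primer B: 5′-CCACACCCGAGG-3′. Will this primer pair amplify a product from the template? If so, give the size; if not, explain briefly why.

No product — primer B has no binding site in the template.

Primer B (CCACACCCGAGG) does not match the top strand, and its reverse complement CCTCGGGTGTGG does not match either.
With no annealing site for primer B, no amplification occurs.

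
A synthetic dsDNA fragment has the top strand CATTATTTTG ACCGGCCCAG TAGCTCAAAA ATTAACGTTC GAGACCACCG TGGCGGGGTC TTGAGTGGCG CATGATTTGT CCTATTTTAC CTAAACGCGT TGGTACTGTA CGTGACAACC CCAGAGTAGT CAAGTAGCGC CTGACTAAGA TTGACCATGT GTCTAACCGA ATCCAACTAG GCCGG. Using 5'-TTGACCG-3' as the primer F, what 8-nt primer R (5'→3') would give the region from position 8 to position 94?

The product's 3' end on the top strand is position 94.
The reverse primer anneals to the top strand over positions 87–94, i.e. to TTACCTAA.
Its sequence written 5'→3' is the reverse complement: TTAGGTAA.

5'-TTAGGTAA-3'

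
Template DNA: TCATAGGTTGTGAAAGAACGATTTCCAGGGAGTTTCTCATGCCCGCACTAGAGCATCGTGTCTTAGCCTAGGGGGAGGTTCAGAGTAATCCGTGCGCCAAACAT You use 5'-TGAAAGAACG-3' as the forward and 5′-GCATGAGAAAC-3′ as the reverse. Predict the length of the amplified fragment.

The forward primer matches the template at positions 11–20.
Taking the reverse complement of GCATGAGAAAC gives GTTTCTCATGC, found at positions 32–42 on the template; the primer anneals here to the top strand with its 3' end pointing upstream.
Amplicon spans positions 11–42: 32 bp.

32 bp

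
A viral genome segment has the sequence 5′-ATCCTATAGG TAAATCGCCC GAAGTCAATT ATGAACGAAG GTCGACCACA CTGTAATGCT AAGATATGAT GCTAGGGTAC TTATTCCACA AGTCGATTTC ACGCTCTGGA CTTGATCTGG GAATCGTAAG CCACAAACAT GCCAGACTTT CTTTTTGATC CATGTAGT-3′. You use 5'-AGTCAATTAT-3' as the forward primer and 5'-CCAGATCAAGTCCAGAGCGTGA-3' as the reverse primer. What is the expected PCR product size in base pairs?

98 bp

Scanning the template, AGTCAATTAT occurs at positions 23–32; this primer anneals to the bottom strand there with its 3' end pointing downstream.
Reverse complement of the reverse primer: TCACGCTCTGGACTTGATCTGG. This occurs on the top strand at positions 99–120.
Product length = (reverse-primer end) − (forward-primer start) + 1 = 120 − 23 + 1 = 98 bp.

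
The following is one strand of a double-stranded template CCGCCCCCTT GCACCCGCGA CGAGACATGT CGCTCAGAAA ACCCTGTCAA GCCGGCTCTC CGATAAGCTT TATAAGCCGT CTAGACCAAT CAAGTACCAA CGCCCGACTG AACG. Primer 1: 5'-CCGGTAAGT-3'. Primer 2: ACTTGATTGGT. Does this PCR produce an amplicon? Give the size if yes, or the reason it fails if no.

Primer 1 (CCGGTAAGT) does not match the top strand, and its reverse complement ACTTACCGG does not match either.
With no annealing site for primer 1, no amplification occurs.

No product — primer 1 has no binding site in the template.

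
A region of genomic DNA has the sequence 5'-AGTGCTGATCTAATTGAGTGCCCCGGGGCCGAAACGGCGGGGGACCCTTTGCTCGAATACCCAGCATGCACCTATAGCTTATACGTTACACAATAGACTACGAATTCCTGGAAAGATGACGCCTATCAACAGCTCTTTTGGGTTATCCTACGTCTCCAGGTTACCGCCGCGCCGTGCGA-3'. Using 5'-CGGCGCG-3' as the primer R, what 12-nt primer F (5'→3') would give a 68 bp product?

5'-CCTGGAAAGATG-3'

The reverse primer's reverse complement CGCGCCG matches the template at positions 168–174, so the product ends at position 174.
A 68 bp product then starts at position 174 − 68 + 1 = 107.
The forward primer is identical to the top strand there: CCTGGAAAGATG.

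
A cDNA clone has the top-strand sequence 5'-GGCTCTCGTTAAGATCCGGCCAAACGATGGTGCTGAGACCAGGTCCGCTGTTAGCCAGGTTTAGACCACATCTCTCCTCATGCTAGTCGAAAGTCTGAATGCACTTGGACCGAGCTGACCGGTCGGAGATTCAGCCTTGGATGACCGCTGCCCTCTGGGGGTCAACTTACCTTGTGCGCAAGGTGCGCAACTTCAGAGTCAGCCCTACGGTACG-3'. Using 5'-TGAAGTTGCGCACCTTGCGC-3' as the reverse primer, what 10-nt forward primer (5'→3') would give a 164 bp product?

5'-GCTGAGACCA-3'

The reverse primer's reverse complement GCGCAAGGTGCGCAACTTCA matches the template at positions 176–195, so the product ends at position 195.
A 164 bp product then starts at position 195 − 164 + 1 = 32.
The forward primer is identical to the top strand there: GCTGAGACCA.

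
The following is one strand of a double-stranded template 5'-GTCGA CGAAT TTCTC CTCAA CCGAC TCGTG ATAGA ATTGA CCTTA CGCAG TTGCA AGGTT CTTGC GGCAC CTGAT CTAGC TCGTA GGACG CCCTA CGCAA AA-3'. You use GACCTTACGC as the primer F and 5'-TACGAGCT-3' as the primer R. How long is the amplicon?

Scanning the template, GACCTTACGC occurs at positions 39–48; this primer anneals to the bottom strand there with its 3' end pointing downstream.
Taking the reverse complement of TACGAGCT gives AGCTCGTA, found at positions 78–85 on the template; the primer anneals here to the top strand with its 3' end pointing upstream.
The product runs from position 39 to position 85, so its length is 85 − 39 + 1 = 47 bp.

47 bp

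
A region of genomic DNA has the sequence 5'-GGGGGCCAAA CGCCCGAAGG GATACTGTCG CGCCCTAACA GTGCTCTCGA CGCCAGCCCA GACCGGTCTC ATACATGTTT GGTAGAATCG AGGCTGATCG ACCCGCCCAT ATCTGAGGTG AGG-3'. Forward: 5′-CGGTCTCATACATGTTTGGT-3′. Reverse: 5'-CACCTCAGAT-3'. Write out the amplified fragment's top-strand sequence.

Forward primer CGGTCTCATACATGTTTGGT is found on the top strand at positions 64–83.
Taking the reverse complement of CACCTCAGAT gives ATCTGAGGTG, found at positions 111–120 on the template; the primer anneals here to the top strand with its 3' end pointing upstream.
The product is the template from position 64 through 120 (57 bp).

5'-CGGTCTCATACATGTTTGGTAGAATCGAGGCTGATCGACCCGCCCATATCTGAGGTG-3'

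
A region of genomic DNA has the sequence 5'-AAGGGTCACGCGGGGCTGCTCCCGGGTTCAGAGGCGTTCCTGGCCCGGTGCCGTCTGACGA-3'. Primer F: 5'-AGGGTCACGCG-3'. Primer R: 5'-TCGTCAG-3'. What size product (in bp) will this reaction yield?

60 bp

The forward primer matches the template at positions 2–12.
Taking the reverse complement of TCGTCAG gives CTGACGA, found at positions 55–61 on the template; the primer anneals here to the top strand with its 3' end pointing upstream.
Product length = (reverse-primer end) − (forward-primer start) + 1 = 61 − 2 + 1 = 60 bp.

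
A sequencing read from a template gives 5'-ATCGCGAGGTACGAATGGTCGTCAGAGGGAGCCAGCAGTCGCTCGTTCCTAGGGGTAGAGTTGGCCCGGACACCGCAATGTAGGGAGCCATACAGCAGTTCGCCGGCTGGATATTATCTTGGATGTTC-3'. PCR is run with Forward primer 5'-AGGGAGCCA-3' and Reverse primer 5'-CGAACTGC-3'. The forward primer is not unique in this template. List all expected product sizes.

77 bp, 21 bp

The forward primer AGGGAGCCA matches the top strand at positions 26–34, 82–90.
The reverse primer's reverse complement is GCAGTTCG, matching at positions 95–102.
Each forward site pairs with the reverse site to give a product ending at position 102: sizes 77, 21 bp.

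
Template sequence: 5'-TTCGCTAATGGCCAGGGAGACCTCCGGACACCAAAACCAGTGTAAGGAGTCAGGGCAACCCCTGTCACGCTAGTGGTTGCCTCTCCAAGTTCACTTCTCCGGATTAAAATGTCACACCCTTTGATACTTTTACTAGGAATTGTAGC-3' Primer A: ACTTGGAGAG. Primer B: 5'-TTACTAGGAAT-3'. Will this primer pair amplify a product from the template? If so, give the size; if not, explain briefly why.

Primer A (ACTTGGAGAG) has reverse complement CTCTCCAAGT, which matches the top strand at positions 81–90; primer A anneals to the top strand there with its 3' end pointing upstream toward position 81.
Primer B (TTACTAGGAAT) matches the top strand directly at positions 130–140; it anneals to the bottom strand with its 3' end pointing downstream toward position 140.
The 3' ends diverge (primer A extends toward position 1, primer B toward position 146), so the primers never converge on a shared product.

No product — the primers' 3' ends point away from each other.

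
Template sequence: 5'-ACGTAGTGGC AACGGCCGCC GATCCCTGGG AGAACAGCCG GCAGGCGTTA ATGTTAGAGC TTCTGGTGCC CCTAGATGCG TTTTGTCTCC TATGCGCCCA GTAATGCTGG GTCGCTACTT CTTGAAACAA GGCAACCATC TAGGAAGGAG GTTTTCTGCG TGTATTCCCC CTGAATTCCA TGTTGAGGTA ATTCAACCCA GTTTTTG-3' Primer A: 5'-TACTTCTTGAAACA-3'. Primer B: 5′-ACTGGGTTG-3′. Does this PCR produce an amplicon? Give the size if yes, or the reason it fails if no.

Yes — an 87 bp product.

Primer A (TACTTCTTGAAACA) matches the top strand at positions 116–129; it acts as a forward primer.
Primer B's reverse complement is CAACCCAGT, matching the top strand at positions 194–202; it acts as a reverse primer.
The 3' ends face each other across positions 116–202, giving an 87 bp product.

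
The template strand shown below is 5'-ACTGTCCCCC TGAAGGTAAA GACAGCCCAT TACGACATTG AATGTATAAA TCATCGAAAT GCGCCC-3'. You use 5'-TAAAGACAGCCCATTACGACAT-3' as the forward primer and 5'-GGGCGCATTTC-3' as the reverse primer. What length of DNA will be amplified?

Scanning the template, TAAAGACAGCCCATTACGACAT occurs at positions 17–38; this primer anneals to the bottom strand there with its 3' end pointing downstream.
Reverse complement of the reverse primer: GAAATGCGCCC. This occurs on the top strand at positions 56–66.
Product length = (reverse-primer end) − (forward-primer start) + 1 = 66 − 17 + 1 = 50 bp.

50 bp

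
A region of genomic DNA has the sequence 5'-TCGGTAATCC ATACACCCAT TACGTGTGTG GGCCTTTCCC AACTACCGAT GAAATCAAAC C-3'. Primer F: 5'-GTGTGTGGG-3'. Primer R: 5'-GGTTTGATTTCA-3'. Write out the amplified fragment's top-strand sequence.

5'-GTGTGTGGGCCTTTCCCAACTACCGATGAAATCAAACC-3'

The forward primer matches the template at positions 24–32.
Taking the reverse complement of GGTTTGATTTCA gives TGAAATCAAACC, found at positions 50–61 on the template; the primer anneals here to the top strand with its 3' end pointing upstream.
The product is the template from position 24 through 61 (38 bp).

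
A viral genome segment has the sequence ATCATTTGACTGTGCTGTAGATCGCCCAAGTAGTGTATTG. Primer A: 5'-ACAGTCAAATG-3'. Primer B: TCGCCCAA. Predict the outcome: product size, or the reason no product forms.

Primer A (ACAGTCAAATG) has reverse complement CATTTGACTGT, which matches the top strand at positions 3–13; primer A anneals to the top strand there with its 3' end pointing upstream toward position 3.
Primer B (TCGCCCAA) matches the top strand directly at positions 22–29; it anneals to the bottom strand with its 3' end pointing downstream toward position 29.
The 3' ends diverge (primer A extends toward position 1, primer B toward position 40), so the primers never converge on a shared product.

No product — the primers' 3' ends point away from each other.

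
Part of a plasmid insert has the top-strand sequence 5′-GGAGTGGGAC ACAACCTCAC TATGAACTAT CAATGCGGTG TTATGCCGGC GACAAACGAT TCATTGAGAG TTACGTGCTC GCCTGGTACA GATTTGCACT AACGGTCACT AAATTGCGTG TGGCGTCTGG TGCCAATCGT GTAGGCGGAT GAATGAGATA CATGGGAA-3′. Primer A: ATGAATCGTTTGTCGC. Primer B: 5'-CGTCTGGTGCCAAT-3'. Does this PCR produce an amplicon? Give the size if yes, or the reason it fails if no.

Primer A (ATGAATCGTTTGTCGC) has reverse complement GCGACAAACGATTCAT, which matches the top strand at positions 49–64; primer A anneals to the top strand there with its 3' end pointing upstream toward position 49.
Primer B (CGTCTGGTGCCAAT) matches the top strand directly at positions 124–137; it anneals to the bottom strand with its 3' end pointing downstream toward position 137.
The 3' ends diverge (primer A extends toward position 1, primer B toward position 168), so the primers never converge on a shared product.

No product — the primers' 3' ends point away from each other.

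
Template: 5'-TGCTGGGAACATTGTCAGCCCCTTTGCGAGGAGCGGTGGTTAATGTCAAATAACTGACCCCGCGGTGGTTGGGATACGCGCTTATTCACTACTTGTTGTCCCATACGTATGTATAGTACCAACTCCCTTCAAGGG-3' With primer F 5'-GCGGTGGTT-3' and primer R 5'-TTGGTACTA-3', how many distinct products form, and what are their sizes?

The forward primer GCGGTGGTT matches the top strand at positions 33–41, 62–70.
The reverse primer's reverse complement is TAGTACCAA, matching at positions 114–122.
Each forward site pairs with the reverse site to give a product ending at position 122: sizes 90, 61 bp.

Two products: 90 bp, 61 bp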